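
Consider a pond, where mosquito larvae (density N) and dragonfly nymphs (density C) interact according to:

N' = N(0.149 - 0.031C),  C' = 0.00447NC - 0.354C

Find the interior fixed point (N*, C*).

Set dC/dt = 0 with C > 0: 0.00447N - 0.354 = 0, so N* = 0.354/0.00447 = 79.2.
Set dN/dt = 0 with N > 0: 0.149 - 0.031C = 0, so C* = 0.149/0.031 = 4.81.

N* ≈ 79.2, C* ≈ 4.81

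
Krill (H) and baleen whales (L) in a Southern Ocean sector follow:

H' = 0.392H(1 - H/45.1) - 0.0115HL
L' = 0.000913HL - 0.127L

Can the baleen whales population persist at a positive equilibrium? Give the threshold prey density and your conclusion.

Threshold H = 139; K < 139, so no, the predator goes extinct.

The predator equation gives dL/dt > 0 only when H > 0.127/0.000913 = 139.
Without the predator, H → K = 45.1. Since 45.1 < 139, the predator cannot invade.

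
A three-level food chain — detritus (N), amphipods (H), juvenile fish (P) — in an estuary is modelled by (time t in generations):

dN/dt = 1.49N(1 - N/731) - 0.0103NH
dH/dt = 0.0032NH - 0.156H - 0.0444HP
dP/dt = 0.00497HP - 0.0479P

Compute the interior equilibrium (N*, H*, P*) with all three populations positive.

N* ≈ 682, H* ≈ 9.64, P* ≈ 45.7

From dP/dt = 0: 0.00497H* = 0.0479, so H* = 9.64.
From dN/dt = 0: 1.49(1 - N*/731) = 0.0103·9.64, giving N* = 731·(1 - 0.0666) = 682.
From dH/dt = 0: 0.0032·682 - 0.156 = 0.0444P*, so P* = 2.03/0.0444 = 45.7.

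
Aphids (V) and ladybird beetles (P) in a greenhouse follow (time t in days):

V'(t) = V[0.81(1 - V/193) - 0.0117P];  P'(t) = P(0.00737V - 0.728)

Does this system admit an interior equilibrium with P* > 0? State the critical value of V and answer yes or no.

The predator equation gives dP/dt > 0 only when V > 0.728/0.00737 = 98.8.
Without the predator, V → K = 193. Since 193 > 98.8, the predator can invade and persist.

Threshold V = 98.8; K > 98.8, so yes, the predator persists.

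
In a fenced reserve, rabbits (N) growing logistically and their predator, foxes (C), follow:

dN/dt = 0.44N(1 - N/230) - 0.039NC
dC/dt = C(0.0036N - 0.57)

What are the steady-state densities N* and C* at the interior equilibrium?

N* ≈ 158, C* ≈ 3.52

From dC/dt = 0 with C > 0: 0.0036N* = 0.57, so N* = 158.
Substitute into dN/dt = 0: 0.44(1 - 158/230) = 0.039C*.
The bracket is 0.312, giving C* = 0.137/0.039 = 3.52.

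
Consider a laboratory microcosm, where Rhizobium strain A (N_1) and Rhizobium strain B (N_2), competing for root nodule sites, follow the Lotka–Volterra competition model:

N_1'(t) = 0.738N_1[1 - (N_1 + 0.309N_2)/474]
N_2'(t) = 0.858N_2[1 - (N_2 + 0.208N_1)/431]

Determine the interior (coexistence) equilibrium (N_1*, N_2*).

N_1* ≈ 364, N_2* ≈ 355

Setting both brackets to zero gives the nullclines N_1 + 0.309N_2 = 474 and 0.208N_1 + N_2 = 431.
Substituting N_2 = 431 - 0.208N_1 into the first: N_1(1 - 0.309·0.208) = 474 - 0.309·431.
So N_1* = 341/0.936 = 364, and then N_2* = 431 - 0.208·364 = 355.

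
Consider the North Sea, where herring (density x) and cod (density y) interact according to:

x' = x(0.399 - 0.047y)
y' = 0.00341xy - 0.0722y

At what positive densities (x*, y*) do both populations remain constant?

x* ≈ 21.2, y* ≈ 8.49

Set dy/dt = 0 with y > 0: 0.00341x - 0.0722 = 0, so x* = 0.0722/0.00341 = 21.2.
Set dx/dt = 0 with x > 0: 0.399 - 0.047y = 0, so y* = 0.399/0.047 = 8.49.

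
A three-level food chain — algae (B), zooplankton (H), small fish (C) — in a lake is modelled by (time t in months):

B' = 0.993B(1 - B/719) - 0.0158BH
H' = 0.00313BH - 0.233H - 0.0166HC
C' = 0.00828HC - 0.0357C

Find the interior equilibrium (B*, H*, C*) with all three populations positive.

From dC/dt = 0: 0.00828H* = 0.0357, so H* = 4.31.
From dB/dt = 0: 0.993(1 - B*/719) = 0.0158·4.31, giving B* = 719·(1 - 0.0686) = 670.
From dH/dt = 0: 0.00313·670 - 0.233 = 0.0166C*, so C* = 1.86/0.0166 = 112.

B* ≈ 670, H* ≈ 4.31, C* ≈ 112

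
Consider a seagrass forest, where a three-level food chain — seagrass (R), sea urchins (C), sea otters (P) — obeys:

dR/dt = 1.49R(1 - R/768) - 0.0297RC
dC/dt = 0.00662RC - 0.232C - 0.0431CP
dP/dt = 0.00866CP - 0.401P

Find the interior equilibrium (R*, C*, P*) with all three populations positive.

From dP/dt = 0: 0.00866C* = 0.401, so C* = 46.3.
From dR/dt = 0: 1.49(1 - R*/768) = 0.0297·46.3, giving R* = 768·(1 - 0.923) = 59.1.
From dC/dt = 0: 0.00662·59.1 - 0.232 = 0.0431P*, so P* = 0.16/0.0431 = 3.7.

R* ≈ 59.1, C* ≈ 46.3, P* ≈ 3.7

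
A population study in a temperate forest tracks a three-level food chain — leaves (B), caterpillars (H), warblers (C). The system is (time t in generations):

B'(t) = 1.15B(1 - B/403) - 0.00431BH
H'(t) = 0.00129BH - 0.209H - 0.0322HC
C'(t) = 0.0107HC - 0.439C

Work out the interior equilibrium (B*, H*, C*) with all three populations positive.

B* ≈ 341, H* ≈ 41, C* ≈ 7.17

From dC/dt = 0: 0.0107H* = 0.439, so H* = 41.
From dB/dt = 0: 1.15(1 - B*/403) = 0.00431·41, giving B* = 403·(1 - 0.154) = 341.
From dH/dt = 0: 0.00129·341 - 0.209 = 0.0322C*, so C* = 0.231/0.0322 = 7.17.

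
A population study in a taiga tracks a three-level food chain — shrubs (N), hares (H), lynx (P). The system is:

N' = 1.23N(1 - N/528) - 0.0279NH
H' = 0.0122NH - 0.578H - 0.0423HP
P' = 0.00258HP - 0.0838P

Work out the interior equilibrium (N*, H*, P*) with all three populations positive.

From dP/dt = 0: 0.00258H* = 0.0838, so H* = 32.5.
From dN/dt = 0: 1.23(1 - N*/528) = 0.0279·32.5, giving N* = 528·(1 - 0.737) = 139.
From dH/dt = 0: 0.0122·139 - 0.578 = 0.0423P*, so P* = 1.12/0.0423 = 26.4.

N* ≈ 139, H* ≈ 32.5, P* ≈ 26.4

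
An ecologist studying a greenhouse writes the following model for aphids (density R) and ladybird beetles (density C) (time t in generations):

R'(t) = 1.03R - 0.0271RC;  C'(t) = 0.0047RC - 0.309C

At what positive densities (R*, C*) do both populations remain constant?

R* ≈ 65.7, C* ≈ 38

Set dC/dt = 0 with C > 0: 0.0047R - 0.309 = 0, so R* = 0.309/0.0047 = 65.7.
Set dR/dt = 0 with R > 0: 1.03 - 0.0271C = 0, so C* = 1.03/0.0271 = 38.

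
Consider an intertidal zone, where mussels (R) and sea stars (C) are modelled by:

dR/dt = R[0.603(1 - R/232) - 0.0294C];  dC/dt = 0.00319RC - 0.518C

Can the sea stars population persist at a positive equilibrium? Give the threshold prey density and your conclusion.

Threshold R = 162; K > 162, so yes, the predator persists.

The predator equation gives dC/dt > 0 only when R > 0.518/0.00319 = 162.
Without the predator, R → K = 232. Since 232 > 162, the predator can invade and persist.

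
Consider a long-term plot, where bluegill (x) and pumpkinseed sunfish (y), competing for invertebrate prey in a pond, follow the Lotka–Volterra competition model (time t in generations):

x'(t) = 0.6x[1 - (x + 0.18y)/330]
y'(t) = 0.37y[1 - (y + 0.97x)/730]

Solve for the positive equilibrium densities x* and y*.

x* ≈ 241, y* ≈ 497

Setting both brackets to zero gives the nullclines x + 0.18y = 330 and 0.97x + y = 730.
Substituting y = 730 - 0.97x into the first: x(1 - 0.18·0.97) = 330 - 0.18·730.
So x* = 199/0.825 = 241, and then y* = 730 - 0.97·241 = 497.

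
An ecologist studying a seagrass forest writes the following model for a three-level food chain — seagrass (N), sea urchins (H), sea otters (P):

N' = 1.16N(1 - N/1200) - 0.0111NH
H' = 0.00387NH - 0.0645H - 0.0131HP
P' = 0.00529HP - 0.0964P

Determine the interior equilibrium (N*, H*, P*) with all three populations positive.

From dP/dt = 0: 0.00529H* = 0.0964, so H* = 18.2.
From dN/dt = 0: 1.16(1 - N*/1200) = 0.0111·18.2, giving N* = 1200·(1 - 0.174) = 991.
From dH/dt = 0: 0.00387·991 - 0.0645 = 0.0131P*, so P* = 3.77/0.0131 = 288.

N* ≈ 991, H* ≈ 18.2, P* ≈ 288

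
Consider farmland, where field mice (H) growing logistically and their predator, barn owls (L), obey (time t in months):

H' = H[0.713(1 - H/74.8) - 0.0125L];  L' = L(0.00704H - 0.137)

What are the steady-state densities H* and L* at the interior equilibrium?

From dL/dt = 0 with L > 0: 0.00704H* = 0.137, so H* = 19.5.
Substitute into dH/dt = 0: 0.713(1 - 19.5/74.8) = 0.0125L*.
The bracket is 0.74, giving L* = 0.528/0.0125 = 42.2.

H* ≈ 19.5, L* ≈ 42.2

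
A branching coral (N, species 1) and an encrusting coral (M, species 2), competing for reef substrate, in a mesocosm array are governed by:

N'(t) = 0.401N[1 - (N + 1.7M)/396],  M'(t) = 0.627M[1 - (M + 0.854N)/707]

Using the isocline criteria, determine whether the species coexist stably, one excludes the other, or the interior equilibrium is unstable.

species 2 excludes species 1

Compare the nullcline intercepts: K1/α12 = 396/1.7 = 233 < K2 = 707; K2/α21 = 707/0.854 = 828 > K1 = 396.
Since the inequalities point opposite ways, species 2 can invade but species 1 cannot.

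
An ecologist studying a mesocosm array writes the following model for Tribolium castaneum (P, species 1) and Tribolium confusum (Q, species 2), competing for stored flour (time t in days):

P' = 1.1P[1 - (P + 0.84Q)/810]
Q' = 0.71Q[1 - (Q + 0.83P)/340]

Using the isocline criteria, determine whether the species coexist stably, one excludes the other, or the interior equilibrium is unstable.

Compare the nullcline intercepts: K1/α12 = 810/0.84 = 964 > K2 = 340; K2/α21 = 340/0.83 = 410 < K1 = 810.
Since the inequalities point opposite ways, species 1 can invade but species 2 cannot.

species 1 excludes species 2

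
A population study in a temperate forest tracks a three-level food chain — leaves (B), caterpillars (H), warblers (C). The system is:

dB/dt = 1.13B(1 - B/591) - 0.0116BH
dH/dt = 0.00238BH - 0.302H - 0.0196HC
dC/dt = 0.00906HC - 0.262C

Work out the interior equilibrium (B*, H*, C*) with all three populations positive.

B* ≈ 416, H* ≈ 28.9, C* ≈ 35.1

From dC/dt = 0: 0.00906H* = 0.262, so H* = 28.9.
From dB/dt = 0: 1.13(1 - B*/591) = 0.0116·28.9, giving B* = 591·(1 - 0.297) = 416.
From dH/dt = 0: 0.00238·416 - 0.302 = 0.0196C*, so C* = 0.687/0.0196 = 35.1.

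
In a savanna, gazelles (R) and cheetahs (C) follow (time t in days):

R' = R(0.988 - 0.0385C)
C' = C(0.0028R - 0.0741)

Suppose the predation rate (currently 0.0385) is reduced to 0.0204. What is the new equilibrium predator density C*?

At the interior fixed point, setting dR/dt = 0 with R > 0 fixes C* = (prey growth rate)/(RC coefficient) — independent of the other coefficients.
With the change, C* = 0.988/0.0204 = 48.4; it rises from 25.7.

C* ≈ 48.4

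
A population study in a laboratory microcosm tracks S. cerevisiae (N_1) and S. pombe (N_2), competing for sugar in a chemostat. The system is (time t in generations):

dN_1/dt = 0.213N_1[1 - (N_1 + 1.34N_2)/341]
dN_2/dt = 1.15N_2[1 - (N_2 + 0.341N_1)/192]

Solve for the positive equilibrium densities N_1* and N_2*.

N_1* ≈ 154, N_2* ≈ 139

Setting both brackets to zero gives the nullclines N_1 + 1.34N_2 = 341 and 0.341N_1 + N_2 = 192.
Substituting N_2 = 192 - 0.341N_1 into the first: N_1(1 - 1.34·0.341) = 341 - 1.34·192.
So N_1* = 83.7/0.543 = 154, and then N_2* = 192 - 0.341·154 = 139.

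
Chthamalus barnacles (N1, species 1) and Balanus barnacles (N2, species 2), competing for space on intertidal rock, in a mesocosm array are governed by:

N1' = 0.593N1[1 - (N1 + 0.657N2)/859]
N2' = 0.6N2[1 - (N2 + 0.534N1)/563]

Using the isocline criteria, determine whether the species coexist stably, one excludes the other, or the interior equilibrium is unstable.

stable coexistence

Compare the nullcline intercepts: K1/α12 = 859/0.657 = 1310 > K2 = 563; K2/α21 = 563/0.534 = 1050 > K1 = 859.
Since both inequalities hold, each species can invade when rare, so the interior equilibrium is stable.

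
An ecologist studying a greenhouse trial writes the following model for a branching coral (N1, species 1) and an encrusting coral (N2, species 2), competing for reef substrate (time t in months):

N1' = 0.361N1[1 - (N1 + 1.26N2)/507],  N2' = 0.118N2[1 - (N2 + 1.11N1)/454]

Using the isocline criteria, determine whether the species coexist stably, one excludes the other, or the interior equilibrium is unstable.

unstable coexistence (outcome depends on initial conditions)

Compare the nullcline intercepts: K1/α12 = 507/1.26 = 402 < K2 = 454; K2/α21 = 454/1.11 = 409 < K1 = 507.
Since both are reversed, neither can invade when rare; the interior point is a saddle.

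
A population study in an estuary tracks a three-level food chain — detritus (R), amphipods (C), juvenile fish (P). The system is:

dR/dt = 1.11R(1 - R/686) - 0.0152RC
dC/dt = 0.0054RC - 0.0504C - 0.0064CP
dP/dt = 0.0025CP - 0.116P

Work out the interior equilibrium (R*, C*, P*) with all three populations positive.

R* ≈ 250, C* ≈ 46.4, P* ≈ 203

From dP/dt = 0: 0.0025C* = 0.116, so C* = 46.4.
From dR/dt = 0: 1.11(1 - R*/686) = 0.0152·46.4, giving R* = 686·(1 - 0.635) = 250.
From dC/dt = 0: 0.0054·250 - 0.0504 = 0.0064P*, so P* = 1.3/0.0064 = 203.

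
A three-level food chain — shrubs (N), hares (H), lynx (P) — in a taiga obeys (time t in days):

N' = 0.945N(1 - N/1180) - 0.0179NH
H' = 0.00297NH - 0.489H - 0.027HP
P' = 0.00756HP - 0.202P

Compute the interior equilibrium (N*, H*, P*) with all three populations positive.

From dP/dt = 0: 0.00756H* = 0.202, so H* = 26.7.
From dN/dt = 0: 0.945(1 - N*/1180) = 0.0179·26.7, giving N* = 1180·(1 - 0.506) = 583.
From dH/dt = 0: 0.00297·583 - 0.489 = 0.027P*, so P* = 1.24/0.027 = 46.

N* ≈ 583, H* ≈ 26.7, P* ≈ 46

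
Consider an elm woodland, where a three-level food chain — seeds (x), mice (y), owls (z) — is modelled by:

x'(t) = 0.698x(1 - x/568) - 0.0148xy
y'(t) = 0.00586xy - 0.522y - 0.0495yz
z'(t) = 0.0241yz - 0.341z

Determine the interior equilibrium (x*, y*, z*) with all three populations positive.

x* ≈ 398, y* ≈ 14.1, z* ≈ 36.5

From dz/dt = 0: 0.0241y* = 0.341, so y* = 14.1.
From dx/dt = 0: 0.698(1 - x*/568) = 0.0148·14.1, giving x* = 568·(1 - 0.3) = 398.
From dy/dt = 0: 0.00586·398 - 0.522 = 0.0495z*, so z* = 1.81/0.0495 = 36.5.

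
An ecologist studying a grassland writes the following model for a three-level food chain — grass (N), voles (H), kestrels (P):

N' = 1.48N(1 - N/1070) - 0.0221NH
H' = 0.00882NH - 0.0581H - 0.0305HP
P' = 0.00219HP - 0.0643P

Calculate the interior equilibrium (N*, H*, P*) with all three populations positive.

From dP/dt = 0: 0.00219H* = 0.0643, so H* = 29.4.
From dN/dt = 0: 1.48(1 - N*/1070) = 0.0221·29.4, giving N* = 1070·(1 - 0.438) = 601.
From dH/dt = 0: 0.00882·601 - 0.0581 = 0.0305P*, so P* = 5.24/0.0305 = 172.

N* ≈ 601, H* ≈ 29.4, P* ≈ 172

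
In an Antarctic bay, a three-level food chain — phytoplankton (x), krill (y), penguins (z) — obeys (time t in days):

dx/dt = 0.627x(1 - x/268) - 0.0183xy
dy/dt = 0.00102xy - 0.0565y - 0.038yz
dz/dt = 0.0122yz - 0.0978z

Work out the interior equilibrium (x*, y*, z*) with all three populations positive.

x* ≈ 205, y* ≈ 8.02, z* ≈ 4.02

From dz/dt = 0: 0.0122y* = 0.0978, so y* = 8.02.
From dx/dt = 0: 0.627(1 - x*/268) = 0.0183·8.02, giving x* = 268·(1 - 0.234) = 205.
From dy/dt = 0: 0.00102·205 - 0.0565 = 0.038z*, so z* = 0.153/0.038 = 4.02.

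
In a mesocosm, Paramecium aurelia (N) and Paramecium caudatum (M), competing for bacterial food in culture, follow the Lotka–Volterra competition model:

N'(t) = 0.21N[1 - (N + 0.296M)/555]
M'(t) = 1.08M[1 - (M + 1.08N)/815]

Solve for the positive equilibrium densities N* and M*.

Setting both brackets to zero gives the nullclines N + 0.296M = 555 and 1.08N + M = 815.
Substituting M = 815 - 1.08N into the first: N(1 - 0.296·1.08) = 555 - 0.296·815.
So N* = 314/0.68 = 461, and then M* = 815 - 1.08·461 = 317.

N* ≈ 461, M* ≈ 317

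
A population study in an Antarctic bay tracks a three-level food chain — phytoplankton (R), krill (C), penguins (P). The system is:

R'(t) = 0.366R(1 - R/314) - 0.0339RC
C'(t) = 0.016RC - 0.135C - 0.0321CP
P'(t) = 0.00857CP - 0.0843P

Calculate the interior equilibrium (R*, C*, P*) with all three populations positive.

From dP/dt = 0: 0.00857C* = 0.0843, so C* = 9.84.
From dR/dt = 0: 0.366(1 - R*/314) = 0.0339·9.84, giving R* = 314·(1 - 0.911) = 27.9.
From dC/dt = 0: 0.016·27.9 - 0.135 = 0.0321P*, so P* = 0.312/0.0321 = 9.71.

R* ≈ 27.9, C* ≈ 9.84, P* ≈ 9.71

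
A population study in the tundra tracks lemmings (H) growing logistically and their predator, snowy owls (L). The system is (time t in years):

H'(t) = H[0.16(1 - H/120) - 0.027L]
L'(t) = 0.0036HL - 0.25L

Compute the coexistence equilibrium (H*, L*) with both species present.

H* ≈ 69.4, L* ≈ 2.5

From dL/dt = 0 with L > 0: 0.0036H* = 0.25, so H* = 69.4.
Substitute into dH/dt = 0: 0.16(1 - 69.4/120) = 0.027L*.
The bracket is 0.421, giving L* = 0.0674/0.027 = 2.5.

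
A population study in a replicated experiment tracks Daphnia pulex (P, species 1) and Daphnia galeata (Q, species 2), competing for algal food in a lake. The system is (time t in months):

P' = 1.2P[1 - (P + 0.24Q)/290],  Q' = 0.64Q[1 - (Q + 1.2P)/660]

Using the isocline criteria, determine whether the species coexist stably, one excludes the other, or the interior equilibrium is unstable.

Compare the nullcline intercepts: K1/α12 = 290/0.24 = 1210 > K2 = 660; K2/α21 = 660/1.2 = 550 > K1 = 290.
Since both inequalities hold, each species can invade when rare, so the interior equilibrium is stable.

stable coexistence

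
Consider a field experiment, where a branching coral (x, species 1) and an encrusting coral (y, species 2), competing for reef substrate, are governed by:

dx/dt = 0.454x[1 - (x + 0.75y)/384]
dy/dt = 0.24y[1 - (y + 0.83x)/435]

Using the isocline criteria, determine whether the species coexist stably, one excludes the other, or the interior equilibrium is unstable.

Compare the nullcline intercepts: K1/α12 = 384/0.75 = 512 > K2 = 435; K2/α21 = 435/0.83 = 524 > K1 = 384.
Since both inequalities hold, each species can invade when rare, so the interior equilibrium is stable.

stable coexistence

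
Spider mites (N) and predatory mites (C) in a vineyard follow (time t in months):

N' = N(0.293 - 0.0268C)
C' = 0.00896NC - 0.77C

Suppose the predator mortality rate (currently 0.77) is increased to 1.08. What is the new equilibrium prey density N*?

At the interior fixed point, setting dC/dt = 0 with C > 0 fixes N* = (predator death rate)/(NC coefficient) — independent of the other coefficients.
With the change, N* = 1.08/0.00896 = 121; it rises from 85.9.

N* ≈ 121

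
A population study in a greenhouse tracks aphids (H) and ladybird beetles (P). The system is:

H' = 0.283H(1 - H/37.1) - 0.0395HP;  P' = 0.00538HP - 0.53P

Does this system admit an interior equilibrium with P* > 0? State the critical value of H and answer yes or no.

The predator equation gives dP/dt > 0 only when H > 0.53/0.00538 = 98.5.
Without the predator, H → K = 37.1. Since 37.1 < 98.5, the predator cannot invade.

Threshold H = 98.5; K < 98.5, so no, the predator goes extinct.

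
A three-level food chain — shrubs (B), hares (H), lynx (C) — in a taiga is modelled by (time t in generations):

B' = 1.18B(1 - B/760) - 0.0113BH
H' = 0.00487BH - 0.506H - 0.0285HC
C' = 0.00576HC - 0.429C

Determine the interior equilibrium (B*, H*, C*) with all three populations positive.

B* ≈ 218, H* ≈ 74.5, C* ≈ 19.5

From dC/dt = 0: 0.00576H* = 0.429, so H* = 74.5.
From dB/dt = 0: 1.18(1 - B*/760) = 0.0113·74.5, giving B* = 760·(1 - 0.713) = 218.
From dH/dt = 0: 0.00487·218 - 0.506 = 0.0285C*, so C* = 0.555/0.0285 = 19.5.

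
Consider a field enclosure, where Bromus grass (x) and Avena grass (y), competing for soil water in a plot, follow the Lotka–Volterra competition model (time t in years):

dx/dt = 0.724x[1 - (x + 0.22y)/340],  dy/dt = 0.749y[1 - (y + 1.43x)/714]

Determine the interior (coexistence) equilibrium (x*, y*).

Setting both brackets to zero gives the nullclines x + 0.22y = 340 and 1.43x + y = 714.
Substituting y = 714 - 1.43x into the first: x(1 - 0.22·1.43) = 340 - 0.22·714.
So x* = 183/0.685 = 267, and then y* = 714 - 1.43·267 = 332.

x* ≈ 267, y* ≈ 332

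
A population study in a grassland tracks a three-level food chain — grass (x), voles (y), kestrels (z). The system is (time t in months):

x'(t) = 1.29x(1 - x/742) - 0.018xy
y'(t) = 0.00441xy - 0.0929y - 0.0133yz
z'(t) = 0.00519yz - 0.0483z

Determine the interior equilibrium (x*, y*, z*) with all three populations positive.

x* ≈ 646, y* ≈ 9.31, z* ≈ 207

From dz/dt = 0: 0.00519y* = 0.0483, so y* = 9.31.
From dx/dt = 0: 1.29(1 - x*/742) = 0.018·9.31, giving x* = 742·(1 - 0.13) = 646.
From dy/dt = 0: 0.00441·646 - 0.0929 = 0.0133z*, so z* = 2.75/0.0133 = 207.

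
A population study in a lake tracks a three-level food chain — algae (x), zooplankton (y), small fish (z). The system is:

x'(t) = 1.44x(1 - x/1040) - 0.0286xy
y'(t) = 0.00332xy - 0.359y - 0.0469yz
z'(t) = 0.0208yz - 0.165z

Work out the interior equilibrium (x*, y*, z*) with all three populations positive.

From dz/dt = 0: 0.0208y* = 0.165, so y* = 7.93.
From dx/dt = 0: 1.44(1 - x*/1040) = 0.0286·7.93, giving x* = 1040·(1 - 0.158) = 876.
From dy/dt = 0: 0.00332·876 - 0.359 = 0.0469z*, so z* = 2.55/0.0469 = 54.4.

x* ≈ 876, y* ≈ 7.93, z* ≈ 54.4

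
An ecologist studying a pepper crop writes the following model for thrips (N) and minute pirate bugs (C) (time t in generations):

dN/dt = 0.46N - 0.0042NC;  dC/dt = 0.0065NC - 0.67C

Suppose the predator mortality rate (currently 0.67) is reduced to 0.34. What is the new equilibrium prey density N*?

N* ≈ 52.3

At the interior fixed point, setting dC/dt = 0 with C > 0 fixes N* = (predator death rate)/(NC coefficient) — independent of the other coefficients.
With the change, N* = 0.34/0.0065 = 52.3; it falls from 103.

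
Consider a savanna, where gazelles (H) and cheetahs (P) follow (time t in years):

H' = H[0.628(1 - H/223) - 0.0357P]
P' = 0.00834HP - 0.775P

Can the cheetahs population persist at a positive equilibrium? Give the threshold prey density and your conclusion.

Threshold H = 92.9; K > 92.9, so yes, the predator persists.

The predator equation gives dP/dt > 0 only when H > 0.775/0.00834 = 92.9.
Without the predator, H → K = 223. Since 223 > 92.9, the predator can invade and persist.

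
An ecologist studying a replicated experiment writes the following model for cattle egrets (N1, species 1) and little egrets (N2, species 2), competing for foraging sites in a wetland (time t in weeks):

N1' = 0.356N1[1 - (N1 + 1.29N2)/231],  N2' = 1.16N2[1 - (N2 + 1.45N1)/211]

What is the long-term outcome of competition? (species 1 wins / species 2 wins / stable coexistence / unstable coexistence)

Compare the nullcline intercepts: K1/α12 = 231/1.29 = 179 < K2 = 211; K2/α21 = 211/1.45 = 146 < K1 = 231.
Since both are reversed, neither can invade when rare; the interior point is a saddle.

unstable coexistence (outcome depends on initial conditions)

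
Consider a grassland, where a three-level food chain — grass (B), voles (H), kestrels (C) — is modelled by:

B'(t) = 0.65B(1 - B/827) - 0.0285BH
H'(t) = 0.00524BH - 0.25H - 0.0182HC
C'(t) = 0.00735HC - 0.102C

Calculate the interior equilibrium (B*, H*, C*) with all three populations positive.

B* ≈ 324, H* ≈ 13.9, C* ≈ 79.5

From dC/dt = 0: 0.00735H* = 0.102, so H* = 13.9.
From dB/dt = 0: 0.65(1 - B*/827) = 0.0285·13.9, giving B* = 827·(1 - 0.608) = 324.
From dH/dt = 0: 0.00524·324 - 0.25 = 0.0182C*, so C* = 1.45/0.0182 = 79.5.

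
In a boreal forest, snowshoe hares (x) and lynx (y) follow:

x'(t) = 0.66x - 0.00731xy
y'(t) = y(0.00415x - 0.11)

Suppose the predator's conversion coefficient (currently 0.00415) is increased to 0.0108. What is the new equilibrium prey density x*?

At the interior fixed point, setting dy/dt = 0 with y > 0 fixes x* = (predator death rate)/(xy coefficient) — independent of the other coefficients.
With the change, x* = 0.11/0.0108 = 10.2; it falls from 26.5.

x* ≈ 10.2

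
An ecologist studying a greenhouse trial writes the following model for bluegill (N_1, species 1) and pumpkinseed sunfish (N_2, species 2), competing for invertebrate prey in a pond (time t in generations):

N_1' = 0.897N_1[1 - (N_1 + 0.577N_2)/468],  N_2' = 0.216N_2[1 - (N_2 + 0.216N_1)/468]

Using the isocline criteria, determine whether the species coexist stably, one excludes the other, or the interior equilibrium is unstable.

stable coexistence

Compare the nullcline intercepts: K1/α12 = 468/0.577 = 811 > K2 = 468; K2/α21 = 468/0.216 = 2170 > K1 = 468.
Since both inequalities hold, each species can invade when rare, so the interior equilibrium is stable.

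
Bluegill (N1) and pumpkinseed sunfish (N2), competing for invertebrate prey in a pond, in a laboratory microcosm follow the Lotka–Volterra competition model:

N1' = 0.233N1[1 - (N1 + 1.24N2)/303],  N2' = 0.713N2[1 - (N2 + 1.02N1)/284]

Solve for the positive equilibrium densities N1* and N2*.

N1* ≈ 186, N2* ≈ 94.6

Setting both brackets to zero gives the nullclines N1 + 1.24N2 = 303 and 1.02N1 + N2 = 284.
Substituting N2 = 284 - 1.02N1 into the first: N1(1 - 1.24·1.02) = 303 - 1.24·284.
So N1* = -49.2/-0.265 = 186, and then N2* = 284 - 1.02·186 = 94.6.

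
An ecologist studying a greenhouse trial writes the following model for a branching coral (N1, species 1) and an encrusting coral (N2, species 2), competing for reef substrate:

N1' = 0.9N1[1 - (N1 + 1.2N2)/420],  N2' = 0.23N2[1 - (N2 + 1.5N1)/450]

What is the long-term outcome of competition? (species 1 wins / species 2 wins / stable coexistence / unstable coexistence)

unstable coexistence (outcome depends on initial conditions)

Compare the nullcline intercepts: K1/α12 = 420/1.2 = 350 < K2 = 450; K2/α21 = 450/1.5 = 300 < K1 = 420.
Since both are reversed, neither can invade when rare; the interior point is a saddle.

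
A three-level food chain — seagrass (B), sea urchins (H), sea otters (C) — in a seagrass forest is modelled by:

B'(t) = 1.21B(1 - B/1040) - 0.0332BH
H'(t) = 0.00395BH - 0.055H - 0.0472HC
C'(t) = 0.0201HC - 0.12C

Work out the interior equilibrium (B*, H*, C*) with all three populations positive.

B* ≈ 870, H* ≈ 5.97, C* ≈ 71.6

From dC/dt = 0: 0.0201H* = 0.12, so H* = 5.97.
From dB/dt = 0: 1.21(1 - B*/1040) = 0.0332·5.97, giving B* = 1040·(1 - 0.164) = 870.
From dH/dt = 0: 0.00395·870 - 0.055 = 0.0472C*, so C* = 3.38/0.0472 = 71.6.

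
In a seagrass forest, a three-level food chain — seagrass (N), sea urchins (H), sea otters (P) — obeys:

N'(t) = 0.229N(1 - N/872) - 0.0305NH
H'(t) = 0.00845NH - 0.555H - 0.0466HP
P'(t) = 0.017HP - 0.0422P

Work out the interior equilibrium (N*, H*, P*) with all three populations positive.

From dP/dt = 0: 0.017H* = 0.0422, so H* = 2.48.
From dN/dt = 0: 0.229(1 - N*/872) = 0.0305·2.48, giving N* = 872·(1 - 0.331) = 584.
From dH/dt = 0: 0.00845·584 - 0.555 = 0.0466P*, so P* = 4.38/0.0466 = 93.9.

N* ≈ 584, H* ≈ 2.48, P* ≈ 93.9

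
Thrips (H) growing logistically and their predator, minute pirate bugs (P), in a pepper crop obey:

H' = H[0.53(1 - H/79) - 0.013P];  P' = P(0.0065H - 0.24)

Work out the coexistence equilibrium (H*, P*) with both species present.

H* ≈ 36.9, P* ≈ 21.7

From dP/dt = 0 with P > 0: 0.0065H* = 0.24, so H* = 36.9.
Substitute into dH/dt = 0: 0.53(1 - 36.9/79) = 0.013P*.
The bracket is 0.533, giving P* = 0.282/0.013 = 21.7.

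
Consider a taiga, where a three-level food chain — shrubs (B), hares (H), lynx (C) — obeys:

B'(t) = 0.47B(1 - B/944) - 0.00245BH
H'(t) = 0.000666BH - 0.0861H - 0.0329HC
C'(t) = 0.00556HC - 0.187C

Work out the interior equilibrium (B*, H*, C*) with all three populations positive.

From dC/dt = 0: 0.00556H* = 0.187, so H* = 33.6.
From dB/dt = 0: 0.47(1 - B*/944) = 0.00245·33.6, giving B* = 944·(1 - 0.175) = 778.
From dH/dt = 0: 0.000666·778 - 0.0861 = 0.0329C*, so C* = 0.432/0.0329 = 13.1.

B* ≈ 778, H* ≈ 33.6, C* ≈ 13.1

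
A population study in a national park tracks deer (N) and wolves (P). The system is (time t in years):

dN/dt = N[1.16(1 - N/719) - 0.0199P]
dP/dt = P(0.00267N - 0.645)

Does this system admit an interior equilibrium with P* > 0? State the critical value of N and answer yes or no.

Threshold N = 242; K > 242, so yes, the predator persists.

The predator equation gives dP/dt > 0 only when N > 0.645/0.00267 = 242.
Without the predator, N → K = 719. Since 719 > 242, the predator can invade and persist.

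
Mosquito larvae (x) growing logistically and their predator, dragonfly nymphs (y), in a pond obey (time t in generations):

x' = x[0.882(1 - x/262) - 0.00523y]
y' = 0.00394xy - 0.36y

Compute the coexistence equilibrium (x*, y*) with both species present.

x* ≈ 91.4, y* ≈ 110

From dy/dt = 0 with y > 0: 0.00394x* = 0.36, so x* = 91.4.
Substitute into dx/dt = 0: 0.882(1 - 91.4/262) = 0.00523y*.
The bracket is 0.651, giving y* = 0.574/0.00523 = 110.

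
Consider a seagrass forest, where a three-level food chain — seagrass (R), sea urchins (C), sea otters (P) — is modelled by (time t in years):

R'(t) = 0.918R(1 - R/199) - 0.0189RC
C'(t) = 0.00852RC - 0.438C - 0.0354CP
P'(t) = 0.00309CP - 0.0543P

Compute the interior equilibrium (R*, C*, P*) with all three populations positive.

R* ≈ 127, C* ≈ 17.6, P* ≈ 18.2

From dP/dt = 0: 0.00309C* = 0.0543, so C* = 17.6.
From dR/dt = 0: 0.918(1 - R*/199) = 0.0189·17.6, giving R* = 199·(1 - 0.362) = 127.
From dC/dt = 0: 0.00852·127 - 0.438 = 0.0354P*, so P* = 0.644/0.0354 = 18.2.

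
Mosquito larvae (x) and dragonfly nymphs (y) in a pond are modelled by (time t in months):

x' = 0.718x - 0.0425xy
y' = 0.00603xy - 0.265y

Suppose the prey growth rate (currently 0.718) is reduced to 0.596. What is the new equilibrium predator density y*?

At the interior fixed point, setting dx/dt = 0 with x > 0 fixes y* = (prey growth rate)/(xy coefficient) — independent of the other coefficients.
With the change, y* = 0.596/0.0425 = 14; it falls from 16.9.

y* ≈ 14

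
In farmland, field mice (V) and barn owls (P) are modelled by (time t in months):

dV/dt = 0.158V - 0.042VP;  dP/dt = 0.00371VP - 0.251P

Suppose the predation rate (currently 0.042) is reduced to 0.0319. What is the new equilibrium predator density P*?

P* ≈ 4.95

At the interior fixed point, setting dV/dt = 0 with V > 0 fixes P* = (prey growth rate)/(VP coefficient) — independent of the other coefficients.
With the change, P* = 0.158/0.0319 = 4.95; it rises from 3.76.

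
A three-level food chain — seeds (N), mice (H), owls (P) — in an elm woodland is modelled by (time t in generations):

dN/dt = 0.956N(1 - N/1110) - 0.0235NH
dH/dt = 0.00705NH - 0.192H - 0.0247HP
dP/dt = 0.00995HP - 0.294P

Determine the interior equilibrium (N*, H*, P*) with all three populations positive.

N* ≈ 304, H* ≈ 29.5, P* ≈ 78.9

From dP/dt = 0: 0.00995H* = 0.294, so H* = 29.5.
From dN/dt = 0: 0.956(1 - N*/1110) = 0.0235·29.5, giving N* = 1110·(1 - 0.726) = 304.
From dH/dt = 0: 0.00705·304 - 0.192 = 0.0247P*, so P* = 1.95/0.0247 = 78.9.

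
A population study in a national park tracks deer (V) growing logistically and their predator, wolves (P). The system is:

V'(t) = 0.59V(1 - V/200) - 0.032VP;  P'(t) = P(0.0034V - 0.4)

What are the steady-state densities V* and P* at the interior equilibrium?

From dP/dt = 0 with P > 0: 0.0034V* = 0.4, so V* = 118.
Substitute into dV/dt = 0: 0.59(1 - 118/200) = 0.032P*.
The bracket is 0.412, giving P* = 0.243/0.032 = 7.59.

V* ≈ 118, P* ≈ 7.59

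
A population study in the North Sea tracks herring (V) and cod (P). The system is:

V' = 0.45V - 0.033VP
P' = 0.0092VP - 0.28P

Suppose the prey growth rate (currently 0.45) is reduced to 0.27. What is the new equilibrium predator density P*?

At the interior fixed point, setting dV/dt = 0 with V > 0 fixes P* = (prey growth rate)/(VP coefficient) — independent of the other coefficients.
With the change, P* = 0.27/0.033 = 8.18; it falls from 13.6.

P* ≈ 8.18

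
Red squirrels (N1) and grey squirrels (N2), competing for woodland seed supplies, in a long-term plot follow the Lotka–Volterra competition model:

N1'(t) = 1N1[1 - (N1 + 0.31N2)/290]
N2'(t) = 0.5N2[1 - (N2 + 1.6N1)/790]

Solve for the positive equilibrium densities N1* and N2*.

Setting both brackets to zero gives the nullclines N1 + 0.31N2 = 290 and 1.6N1 + N2 = 790.
Substituting N2 = 790 - 1.6N1 into the first: N1(1 - 0.31·1.6) = 290 - 0.31·790.
So N1* = 45.1/0.504 = 89.5, and then N2* = 790 - 1.6·89.5 = 647.

N1* ≈ 89.5, N2* ≈ 647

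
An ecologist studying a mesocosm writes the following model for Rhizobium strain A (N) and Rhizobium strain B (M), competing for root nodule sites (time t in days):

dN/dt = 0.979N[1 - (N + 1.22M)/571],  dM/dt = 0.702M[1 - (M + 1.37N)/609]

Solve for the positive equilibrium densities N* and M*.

Setting both brackets to zero gives the nullclines N + 1.22M = 571 and 1.37N + M = 609.
Substituting M = 609 - 1.37N into the first: N(1 - 1.22·1.37) = 571 - 1.22·609.
So N* = -172/-0.671 = 256, and then M* = 609 - 1.37·256 = 258.

N* ≈ 256, M* ≈ 258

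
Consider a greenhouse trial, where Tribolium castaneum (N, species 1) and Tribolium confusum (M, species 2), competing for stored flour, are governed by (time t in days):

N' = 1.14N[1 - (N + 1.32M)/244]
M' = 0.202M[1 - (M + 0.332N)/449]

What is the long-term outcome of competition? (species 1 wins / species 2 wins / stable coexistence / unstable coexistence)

species 2 excludes species 1

Compare the nullcline intercepts: K1/α12 = 244/1.32 = 185 < K2 = 449; K2/α21 = 449/0.332 = 1350 > K1 = 244.
Since the inequalities point opposite ways, species 2 can invade but species 1 cannot.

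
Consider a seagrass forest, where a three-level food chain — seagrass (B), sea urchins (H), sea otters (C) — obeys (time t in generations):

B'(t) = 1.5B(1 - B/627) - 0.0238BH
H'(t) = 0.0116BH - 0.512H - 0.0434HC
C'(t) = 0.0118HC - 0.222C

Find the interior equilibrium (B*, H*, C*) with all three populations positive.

From dC/dt = 0: 0.0118H* = 0.222, so H* = 18.8.
From dB/dt = 0: 1.5(1 - B*/627) = 0.0238·18.8, giving B* = 627·(1 - 0.299) = 440.
From dH/dt = 0: 0.0116·440 - 0.512 = 0.0434C*, so C* = 4.59/0.0434 = 106.

B* ≈ 440, H* ≈ 18.8, C* ≈ 106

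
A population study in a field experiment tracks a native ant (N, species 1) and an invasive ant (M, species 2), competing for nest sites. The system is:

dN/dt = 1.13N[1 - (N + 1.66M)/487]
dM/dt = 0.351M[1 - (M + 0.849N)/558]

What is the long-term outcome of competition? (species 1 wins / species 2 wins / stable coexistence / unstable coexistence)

Compare the nullcline intercepts: K1/α12 = 487/1.66 = 293 < K2 = 558; K2/α21 = 558/0.849 = 657 > K1 = 487.
Since the inequalities point opposite ways, species 2 can invade but species 1 cannot.

species 2 excludes species 1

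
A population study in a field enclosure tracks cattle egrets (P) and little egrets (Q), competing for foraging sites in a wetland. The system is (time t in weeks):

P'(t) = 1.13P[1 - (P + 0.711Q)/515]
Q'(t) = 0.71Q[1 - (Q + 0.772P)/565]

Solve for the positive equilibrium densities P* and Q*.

Setting both brackets to zero gives the nullclines P + 0.711Q = 515 and 0.772P + Q = 565.
Substituting Q = 565 - 0.772P into the first: P(1 - 0.711·0.772) = 515 - 0.711·565.
So P* = 113/0.451 = 251, and then Q* = 565 - 0.772·251 = 371.

P* ≈ 251, Q* ≈ 371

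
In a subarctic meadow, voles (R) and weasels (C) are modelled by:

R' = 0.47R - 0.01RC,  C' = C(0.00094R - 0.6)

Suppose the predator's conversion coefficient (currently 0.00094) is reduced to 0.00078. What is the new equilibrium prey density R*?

At the interior fixed point, setting dC/dt = 0 with C > 0 fixes R* = (predator death rate)/(RC coefficient) — independent of the other coefficients.
With the change, R* = 0.6/0.00078 = 769; it rises from 638.

R* ≈ 769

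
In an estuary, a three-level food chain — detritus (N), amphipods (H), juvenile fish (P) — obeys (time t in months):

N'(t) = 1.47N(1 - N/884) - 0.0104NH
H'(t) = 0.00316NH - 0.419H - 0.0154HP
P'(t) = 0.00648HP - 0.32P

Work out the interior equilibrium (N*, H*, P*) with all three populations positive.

From dP/dt = 0: 0.00648H* = 0.32, so H* = 49.4.
From dN/dt = 0: 1.47(1 - N*/884) = 0.0104·49.4, giving N* = 884·(1 - 0.349) = 575.
From dH/dt = 0: 0.00316·575 - 0.419 = 0.0154P*, so P* = 1.4/0.0154 = 90.8.

N* ≈ 575, H* ≈ 49.4, P* ≈ 90.8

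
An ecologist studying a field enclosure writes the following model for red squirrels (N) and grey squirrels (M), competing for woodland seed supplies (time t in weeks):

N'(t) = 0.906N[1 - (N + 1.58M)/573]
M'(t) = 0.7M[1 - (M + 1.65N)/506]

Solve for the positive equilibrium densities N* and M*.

Setting both brackets to zero gives the nullclines N + 1.58M = 573 and 1.65N + M = 506.
Substituting M = 506 - 1.65N into the first: N(1 - 1.58·1.65) = 573 - 1.58·506.
So N* = -226/-1.61 = 141, and then M* = 506 - 1.65·141 = 273.

N* ≈ 141, M* ≈ 273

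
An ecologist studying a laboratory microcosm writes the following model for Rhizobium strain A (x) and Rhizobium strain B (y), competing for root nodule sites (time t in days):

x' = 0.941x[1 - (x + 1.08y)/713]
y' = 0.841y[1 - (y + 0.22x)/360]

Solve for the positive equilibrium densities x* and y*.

x* ≈ 425, y* ≈ 266

Setting both brackets to zero gives the nullclines x + 1.08y = 713 and 0.22x + y = 360.
Substituting y = 360 - 0.22x into the first: x(1 - 1.08·0.22) = 713 - 1.08·360.
So x* = 324/0.762 = 425, and then y* = 360 - 0.22·425 = 266.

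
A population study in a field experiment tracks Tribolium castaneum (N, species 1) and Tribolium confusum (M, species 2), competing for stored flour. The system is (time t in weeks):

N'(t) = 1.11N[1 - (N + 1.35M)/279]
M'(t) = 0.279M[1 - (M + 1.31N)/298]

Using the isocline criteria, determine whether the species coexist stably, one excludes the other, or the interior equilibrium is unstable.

Compare the nullcline intercepts: K1/α12 = 279/1.35 = 207 < K2 = 298; K2/α21 = 298/1.31 = 227 < K1 = 279.
Since both are reversed, neither can invade when rare; the interior point is a saddle.

unstable coexistence (outcome depends on initial conditions)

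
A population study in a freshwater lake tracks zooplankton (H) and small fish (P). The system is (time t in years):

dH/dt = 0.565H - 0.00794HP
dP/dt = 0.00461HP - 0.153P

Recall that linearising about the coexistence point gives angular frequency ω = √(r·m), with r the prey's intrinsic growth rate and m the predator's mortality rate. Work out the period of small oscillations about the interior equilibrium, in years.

Here r = 0.565 and m = 0.153, so r·m = 0.0864.
ω = √0.0864 = 0.294 per year, hence T = 2π/ω ≈ 21.4 years.

T ≈ 21.4 years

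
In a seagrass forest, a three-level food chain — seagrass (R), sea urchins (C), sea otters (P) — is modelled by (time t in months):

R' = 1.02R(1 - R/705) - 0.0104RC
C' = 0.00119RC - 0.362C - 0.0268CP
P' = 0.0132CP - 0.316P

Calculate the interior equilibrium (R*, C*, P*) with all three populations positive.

From dP/dt = 0: 0.0132C* = 0.316, so C* = 23.9.
From dR/dt = 0: 1.02(1 - R*/705) = 0.0104·23.9, giving R* = 705·(1 - 0.244) = 533.
From dC/dt = 0: 0.00119·533 - 0.362 = 0.0268P*, so P* = 0.272/0.0268 = 10.2.

R* ≈ 533, C* ≈ 23.9, P* ≈ 10.2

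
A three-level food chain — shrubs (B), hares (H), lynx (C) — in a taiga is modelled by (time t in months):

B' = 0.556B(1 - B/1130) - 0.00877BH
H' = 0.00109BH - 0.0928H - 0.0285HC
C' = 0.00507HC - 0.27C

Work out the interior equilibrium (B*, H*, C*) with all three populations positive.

From dC/dt = 0: 0.00507H* = 0.27, so H* = 53.3.
From dB/dt = 0: 0.556(1 - B*/1130) = 0.00877·53.3, giving B* = 1130·(1 - 0.84) = 181.
From dH/dt = 0: 0.00109·181 - 0.0928 = 0.0285C*, so C* = 0.104/0.0285 = 3.66.

B* ≈ 181, H* ≈ 53.3, C* ≈ 3.66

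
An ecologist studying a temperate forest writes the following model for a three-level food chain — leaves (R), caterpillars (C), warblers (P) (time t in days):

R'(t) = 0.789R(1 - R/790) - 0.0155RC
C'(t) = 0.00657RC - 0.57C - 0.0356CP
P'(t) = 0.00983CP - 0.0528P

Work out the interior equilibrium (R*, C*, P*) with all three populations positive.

From dP/dt = 0: 0.00983C* = 0.0528, so C* = 5.37.
From dR/dt = 0: 0.789(1 - R*/790) = 0.0155·5.37, giving R* = 790·(1 - 0.106) = 707.
From dC/dt = 0: 0.00657·707 - 0.57 = 0.0356P*, so P* = 4.07/0.0356 = 114.

R* ≈ 707, C* ≈ 5.37, P* ≈ 114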